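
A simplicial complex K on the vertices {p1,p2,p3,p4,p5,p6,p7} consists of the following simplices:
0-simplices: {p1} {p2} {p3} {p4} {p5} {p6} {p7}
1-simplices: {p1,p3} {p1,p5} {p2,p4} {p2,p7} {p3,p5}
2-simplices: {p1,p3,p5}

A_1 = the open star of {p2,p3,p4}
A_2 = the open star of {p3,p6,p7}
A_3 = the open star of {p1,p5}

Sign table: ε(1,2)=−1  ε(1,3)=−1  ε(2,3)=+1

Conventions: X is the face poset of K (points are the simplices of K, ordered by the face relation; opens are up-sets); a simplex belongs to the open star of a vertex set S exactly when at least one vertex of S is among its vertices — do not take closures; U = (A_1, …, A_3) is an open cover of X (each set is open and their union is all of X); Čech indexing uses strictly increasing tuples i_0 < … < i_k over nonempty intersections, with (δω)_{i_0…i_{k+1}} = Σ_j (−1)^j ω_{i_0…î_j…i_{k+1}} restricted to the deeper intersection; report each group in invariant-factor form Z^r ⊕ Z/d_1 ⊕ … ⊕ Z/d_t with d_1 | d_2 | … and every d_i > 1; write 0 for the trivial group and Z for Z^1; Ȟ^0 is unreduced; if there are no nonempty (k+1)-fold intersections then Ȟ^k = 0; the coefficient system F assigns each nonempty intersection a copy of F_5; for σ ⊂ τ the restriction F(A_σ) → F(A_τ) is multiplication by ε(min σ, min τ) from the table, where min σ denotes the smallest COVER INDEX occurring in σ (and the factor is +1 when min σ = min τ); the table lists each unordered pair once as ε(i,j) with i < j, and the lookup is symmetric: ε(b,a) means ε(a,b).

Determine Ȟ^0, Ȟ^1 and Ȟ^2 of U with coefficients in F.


nonempty overlaps:
  A1={{p2},{p3},{p4},{p1,p3},{p2,p4},{p2,p7},{p3,p5},{p1,p3,p5}} A2={{p3},{p6},{p7},{p1,p3},{p2,p7},{p3,p5},{p1,p3,p5}} A3={{p1},{p5},{p1,p3},{p1,p5},{p3,p5},{p1,p3,p5}}
  A12={{p3},{p1,p3},{p2,p7},{p3,p5},{p1,p3,p5}} A13={{p1,p3},{p3,p5},{p1,p3,p5}} A23={{p1,p3},{p3,p5},{p1,p3,p5}}
  A123={{p1,p3},{p3,p5},{p1,p3,p5}}
C dims 3,3,1; δ0: rk_F5 2; δ1: rk_F5 1
degree 0: 3−2−0 = 1 → Ȟ^0 ≅ Z/5
degree 1: 3−1−2 = 0 → Ȟ^1 ≅ 0
degree 2: 1−0−1 = 0 → Ȟ^2 ≅ 0

Ȟ^0 ≅ Z/5,  Ȟ^1 ≅ 0,  Ȟ^2 ≅ 0


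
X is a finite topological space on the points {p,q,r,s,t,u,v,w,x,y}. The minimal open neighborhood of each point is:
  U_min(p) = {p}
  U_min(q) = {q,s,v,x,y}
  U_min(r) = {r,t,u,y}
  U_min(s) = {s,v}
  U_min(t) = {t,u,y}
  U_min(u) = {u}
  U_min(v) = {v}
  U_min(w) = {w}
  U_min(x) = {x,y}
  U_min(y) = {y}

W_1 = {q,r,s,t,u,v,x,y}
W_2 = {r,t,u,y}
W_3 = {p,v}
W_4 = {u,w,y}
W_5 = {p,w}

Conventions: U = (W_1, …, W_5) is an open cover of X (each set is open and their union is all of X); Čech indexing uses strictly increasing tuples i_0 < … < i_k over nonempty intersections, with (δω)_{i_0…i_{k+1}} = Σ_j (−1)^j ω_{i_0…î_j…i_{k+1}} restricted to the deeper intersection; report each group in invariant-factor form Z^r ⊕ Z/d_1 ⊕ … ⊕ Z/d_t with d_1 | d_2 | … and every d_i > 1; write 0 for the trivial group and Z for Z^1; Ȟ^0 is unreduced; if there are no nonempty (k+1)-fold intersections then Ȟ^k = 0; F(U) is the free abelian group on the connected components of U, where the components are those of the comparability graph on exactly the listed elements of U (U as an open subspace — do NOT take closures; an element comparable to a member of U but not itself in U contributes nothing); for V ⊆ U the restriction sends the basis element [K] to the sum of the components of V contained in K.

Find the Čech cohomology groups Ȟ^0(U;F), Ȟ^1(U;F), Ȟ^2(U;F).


Ȟ^0(U;F) ≅ Z^3,  Ȟ^1(U;F) ≅ 0,  Ȟ^2(U;F) ≅ 0

nonempty overlaps:
  W12={r,t,u,y} W13={v} W14={u,y} W24={u,y} W35={p} W45={w}
  W124={u,y}
components per intersection:
  W1: {q,r,s,t,u,v,x,y}
  W2: {r,t,u,y}
  W3: {p} {v}
  W4: {u} {w} {y}
  W5: {p} {w}
  W12: {r,t,u,y}
  W13: {v}
  W14: {u} {y}
  W24: {u} {y}
  W35: {p}
  W45: {w}
  W124: {u} {y}
C dims 9,8,2; δ0: rk 6, SNF 1^6; δ1: rk 2, SNF 1^2
degree 0: 9−6−0 = 3 → Ȟ^0 ≅ Z^3
degree 1: 8−2−6 = 0 → Ȟ^1 ≅ 0
degree 2: 2−0−2 = 0 → Ȟ^2 ≅ 0


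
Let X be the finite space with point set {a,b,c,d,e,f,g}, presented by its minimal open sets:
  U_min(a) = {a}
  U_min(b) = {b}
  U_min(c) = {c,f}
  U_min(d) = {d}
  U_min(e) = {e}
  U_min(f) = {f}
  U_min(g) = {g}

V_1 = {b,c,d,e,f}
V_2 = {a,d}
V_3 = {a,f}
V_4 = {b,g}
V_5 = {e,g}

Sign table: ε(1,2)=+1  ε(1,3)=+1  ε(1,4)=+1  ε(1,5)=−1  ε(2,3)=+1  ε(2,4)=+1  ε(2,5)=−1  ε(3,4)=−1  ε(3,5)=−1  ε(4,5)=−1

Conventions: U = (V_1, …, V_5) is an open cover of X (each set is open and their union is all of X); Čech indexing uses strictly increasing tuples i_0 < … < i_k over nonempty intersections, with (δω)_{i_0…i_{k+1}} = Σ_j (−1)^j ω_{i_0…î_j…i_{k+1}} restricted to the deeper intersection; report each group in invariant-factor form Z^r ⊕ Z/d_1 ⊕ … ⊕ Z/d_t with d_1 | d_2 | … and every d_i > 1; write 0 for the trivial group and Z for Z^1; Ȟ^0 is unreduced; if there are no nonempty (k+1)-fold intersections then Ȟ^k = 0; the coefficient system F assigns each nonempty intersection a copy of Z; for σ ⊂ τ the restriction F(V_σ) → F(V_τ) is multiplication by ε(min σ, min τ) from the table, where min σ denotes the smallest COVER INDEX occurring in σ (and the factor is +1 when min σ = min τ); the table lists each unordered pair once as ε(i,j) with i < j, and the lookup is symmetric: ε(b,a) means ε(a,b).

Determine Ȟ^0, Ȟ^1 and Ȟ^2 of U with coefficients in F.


nerve of the cover:
  V12={d} V13={f} V14={b} V15={e} V23={a} V45={g}
C dims 5,6; δ0: rk 4, SNF 1^4
Ȟ^0 = (5 − 4) − 0 = 1, so Ȟ^0 ≅ Z
Ȟ^1 = (6 − 0) − 4 = 2, so Ȟ^1 ≅ Z^2
Ȟ^2 = (0 − 0) − 0 = 0, so Ȟ^2 ≅ 0

Ȟ^0(U;F) ≅ Z, Ȟ^1(U;F) ≅ Z^2 and Ȟ^2(U;F) ≅ 0


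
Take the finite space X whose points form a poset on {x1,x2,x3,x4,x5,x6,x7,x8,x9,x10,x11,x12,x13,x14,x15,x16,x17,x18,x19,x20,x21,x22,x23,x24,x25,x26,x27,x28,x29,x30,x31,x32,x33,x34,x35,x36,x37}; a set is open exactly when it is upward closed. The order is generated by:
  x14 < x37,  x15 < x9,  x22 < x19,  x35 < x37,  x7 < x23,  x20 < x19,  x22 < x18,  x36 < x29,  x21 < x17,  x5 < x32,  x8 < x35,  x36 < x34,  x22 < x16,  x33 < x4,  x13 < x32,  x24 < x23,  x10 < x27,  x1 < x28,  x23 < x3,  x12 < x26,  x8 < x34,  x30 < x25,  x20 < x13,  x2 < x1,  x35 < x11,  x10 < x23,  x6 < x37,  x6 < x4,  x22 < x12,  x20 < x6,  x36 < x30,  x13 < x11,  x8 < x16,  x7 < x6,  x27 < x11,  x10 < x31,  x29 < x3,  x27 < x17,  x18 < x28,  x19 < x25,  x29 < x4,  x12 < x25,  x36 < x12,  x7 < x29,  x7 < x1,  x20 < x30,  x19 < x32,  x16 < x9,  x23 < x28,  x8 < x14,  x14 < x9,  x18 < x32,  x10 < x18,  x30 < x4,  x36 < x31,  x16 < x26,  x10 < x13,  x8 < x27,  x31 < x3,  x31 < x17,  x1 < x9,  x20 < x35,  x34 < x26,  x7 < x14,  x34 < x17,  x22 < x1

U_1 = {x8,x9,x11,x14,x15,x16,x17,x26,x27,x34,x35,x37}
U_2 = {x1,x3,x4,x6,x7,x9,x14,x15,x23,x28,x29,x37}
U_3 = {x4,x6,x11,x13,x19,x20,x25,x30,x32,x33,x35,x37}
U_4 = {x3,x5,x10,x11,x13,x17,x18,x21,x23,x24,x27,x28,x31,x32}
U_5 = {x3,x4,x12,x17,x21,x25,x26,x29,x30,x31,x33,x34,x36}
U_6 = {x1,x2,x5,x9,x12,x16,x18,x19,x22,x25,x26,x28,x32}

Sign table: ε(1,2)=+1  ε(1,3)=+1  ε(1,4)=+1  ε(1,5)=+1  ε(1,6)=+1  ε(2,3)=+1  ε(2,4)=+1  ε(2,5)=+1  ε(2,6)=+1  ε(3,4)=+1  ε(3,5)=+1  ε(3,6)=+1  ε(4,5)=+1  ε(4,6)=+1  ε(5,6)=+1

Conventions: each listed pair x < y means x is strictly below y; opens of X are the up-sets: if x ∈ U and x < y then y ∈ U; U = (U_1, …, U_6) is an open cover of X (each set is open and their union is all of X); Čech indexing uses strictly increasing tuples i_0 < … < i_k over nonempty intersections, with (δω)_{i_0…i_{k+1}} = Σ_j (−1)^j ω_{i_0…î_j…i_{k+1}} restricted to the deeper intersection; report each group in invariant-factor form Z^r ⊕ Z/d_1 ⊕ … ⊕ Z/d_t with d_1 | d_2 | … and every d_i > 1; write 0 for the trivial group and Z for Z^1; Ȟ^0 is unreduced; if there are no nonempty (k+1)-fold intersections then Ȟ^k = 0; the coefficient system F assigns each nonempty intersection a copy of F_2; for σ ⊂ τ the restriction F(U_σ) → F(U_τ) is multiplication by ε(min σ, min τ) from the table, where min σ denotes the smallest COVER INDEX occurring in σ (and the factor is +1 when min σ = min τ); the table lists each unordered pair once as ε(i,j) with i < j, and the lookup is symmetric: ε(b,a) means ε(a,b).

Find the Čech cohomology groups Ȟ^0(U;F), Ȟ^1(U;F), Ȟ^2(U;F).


Ȟ^0(U;F) ≅ Z/2,  Ȟ^1(U;F) ≅ Z/2,  Ȟ^2(U;F) ≅ Z/2

nerve of the cover:
  U12={x9,x14,x15,x37} U13={x11,x35,x37} U14={x11,x17,x27} U15={x17,x26,x34} U16={x9,x16,x26} U23={x4,x6,x37} U24={x3,x23,x28} U25={x3,x4,x29} U26={x1,x9,x28} U34={x11,x13,x32} U35={x4,x25,x30,x33} U36={x19,x25,x32} U45={x3,x17,x21,x31} U46={x5,x18,x28,x32} U56={x12,x25,x26}
  U123={x37} U126={x9} U134={x11} U145={x17} U156={x26} U235={x4} U245={x3} U246={x28} U346={x32} U356={x25}
C dims 6,15,10; δ0: rk_F2 5; δ1: rk_F2 9
Ȟ^0 = (6 − 5) − 0 = 1, so Ȟ^0 ≅ Z/2
Ȟ^1 = (15 − 9) − 5 = 1, so Ȟ^1 ≅ Z/2
Ȟ^2 = (10 − 0) − 9 = 1, so Ȟ^2 ≅ Z/2


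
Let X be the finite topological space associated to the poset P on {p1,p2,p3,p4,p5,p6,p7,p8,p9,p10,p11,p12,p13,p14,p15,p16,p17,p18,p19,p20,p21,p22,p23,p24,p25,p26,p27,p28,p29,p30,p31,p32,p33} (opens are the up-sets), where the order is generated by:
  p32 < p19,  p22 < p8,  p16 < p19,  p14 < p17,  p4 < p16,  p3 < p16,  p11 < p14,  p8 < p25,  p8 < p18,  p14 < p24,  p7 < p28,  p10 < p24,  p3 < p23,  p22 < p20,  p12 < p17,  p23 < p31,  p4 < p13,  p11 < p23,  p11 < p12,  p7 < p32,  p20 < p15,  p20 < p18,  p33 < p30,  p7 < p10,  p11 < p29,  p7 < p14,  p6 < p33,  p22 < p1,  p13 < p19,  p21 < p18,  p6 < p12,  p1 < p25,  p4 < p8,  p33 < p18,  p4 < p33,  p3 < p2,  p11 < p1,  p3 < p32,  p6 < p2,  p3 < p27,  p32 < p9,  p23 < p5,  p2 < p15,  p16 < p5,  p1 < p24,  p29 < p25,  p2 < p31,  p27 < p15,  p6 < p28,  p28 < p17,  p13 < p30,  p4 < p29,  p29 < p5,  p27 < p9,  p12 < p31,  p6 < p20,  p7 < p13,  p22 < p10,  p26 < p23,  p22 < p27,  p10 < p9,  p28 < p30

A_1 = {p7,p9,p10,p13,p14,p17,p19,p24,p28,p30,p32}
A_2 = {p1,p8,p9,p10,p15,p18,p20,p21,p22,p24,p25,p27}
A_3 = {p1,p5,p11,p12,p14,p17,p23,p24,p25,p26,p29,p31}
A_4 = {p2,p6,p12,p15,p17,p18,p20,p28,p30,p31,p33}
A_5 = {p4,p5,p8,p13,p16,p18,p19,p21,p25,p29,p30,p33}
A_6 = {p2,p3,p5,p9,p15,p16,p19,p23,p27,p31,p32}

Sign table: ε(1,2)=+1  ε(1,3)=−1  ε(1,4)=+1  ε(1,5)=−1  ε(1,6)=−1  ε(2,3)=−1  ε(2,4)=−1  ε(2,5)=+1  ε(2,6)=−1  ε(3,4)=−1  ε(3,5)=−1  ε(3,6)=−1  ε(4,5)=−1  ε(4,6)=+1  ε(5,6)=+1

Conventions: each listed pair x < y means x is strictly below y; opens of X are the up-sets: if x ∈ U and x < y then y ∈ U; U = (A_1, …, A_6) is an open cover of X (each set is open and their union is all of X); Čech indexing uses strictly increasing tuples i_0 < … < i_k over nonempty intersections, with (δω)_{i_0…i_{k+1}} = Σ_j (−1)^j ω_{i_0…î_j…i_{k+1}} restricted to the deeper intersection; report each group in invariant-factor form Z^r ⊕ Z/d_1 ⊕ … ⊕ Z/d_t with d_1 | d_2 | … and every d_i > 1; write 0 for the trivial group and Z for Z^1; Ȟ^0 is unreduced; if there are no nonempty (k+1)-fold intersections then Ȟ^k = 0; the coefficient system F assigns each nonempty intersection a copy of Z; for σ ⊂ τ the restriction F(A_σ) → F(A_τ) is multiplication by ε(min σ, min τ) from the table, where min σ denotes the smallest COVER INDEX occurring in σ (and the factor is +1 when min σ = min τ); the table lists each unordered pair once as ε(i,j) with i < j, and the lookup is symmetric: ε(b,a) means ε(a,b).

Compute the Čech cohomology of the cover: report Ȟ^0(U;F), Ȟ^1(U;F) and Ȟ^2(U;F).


nonempty intersections:
  A12={p9,p10,p24} A13={p14,p17,p24} A14={p17,p28,p30} A15={p13,p19,p30} A16={p9,p19,p32} A23={p1,p24,p25} A24={p15,p18,p20} A25={p8,p18,p21,p25} A26={p9,p15,p27} A34={p12,p17,p31} A35={p5,p25,p29} A36={p5,p23,p31} A45={p18,p30,p33} A46={p2,p15,p31} A56={p5,p16,p19}
  A123={p24} A126={p9} A134={p17} A145={p30} A156={p19} A235={p25} A245={p18} A246={p15} A346={p31} A356={p5}
C dims 6,15,10; δ0: rk 6, SNF 1^5·2; δ1: rk 9, SNF 1^9
Ȟ^0: (6−6)−0=0 ⇒ 0
Ȟ^1: (15−9)−6=0 plus torsion [2] ⇒ Z/2
Ȟ^2: (10−0)−9=1 ⇒ Z

Ȟ^0 ≅ 0, Ȟ^1 ≅ Z/2 and Ȟ^2 ≅ Z


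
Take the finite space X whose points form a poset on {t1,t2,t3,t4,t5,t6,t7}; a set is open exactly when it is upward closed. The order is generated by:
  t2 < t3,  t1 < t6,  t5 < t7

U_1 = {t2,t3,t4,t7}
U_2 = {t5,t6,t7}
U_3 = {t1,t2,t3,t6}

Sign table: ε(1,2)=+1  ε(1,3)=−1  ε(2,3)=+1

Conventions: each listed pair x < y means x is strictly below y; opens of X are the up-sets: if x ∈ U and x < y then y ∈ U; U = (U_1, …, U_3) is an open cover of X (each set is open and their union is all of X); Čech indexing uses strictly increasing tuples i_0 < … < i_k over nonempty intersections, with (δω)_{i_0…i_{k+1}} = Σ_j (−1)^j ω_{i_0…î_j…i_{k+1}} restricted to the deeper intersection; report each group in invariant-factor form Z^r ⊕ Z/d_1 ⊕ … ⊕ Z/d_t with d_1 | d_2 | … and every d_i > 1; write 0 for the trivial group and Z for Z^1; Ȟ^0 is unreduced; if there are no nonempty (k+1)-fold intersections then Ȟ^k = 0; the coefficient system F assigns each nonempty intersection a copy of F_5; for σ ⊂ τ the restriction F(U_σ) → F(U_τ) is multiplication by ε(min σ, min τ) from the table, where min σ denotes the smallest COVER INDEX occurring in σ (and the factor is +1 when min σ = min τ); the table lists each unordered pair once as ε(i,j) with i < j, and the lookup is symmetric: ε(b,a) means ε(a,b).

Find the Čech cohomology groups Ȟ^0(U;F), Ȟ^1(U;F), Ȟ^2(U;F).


Ȟ^0 ≅ 0; Ȟ^1 ≅ 0; Ȟ^2 ≅ 0

nerve simplices:
  U12={t7} U13={t2,t3} U23={t6}
C dims 3,3; δ0: rk_F5 3
degree 0: 3−3−0 = 0 → Ȟ^0 ≅ 0
degree 1: 3−0−3 = 0 → Ȟ^1 ≅ 0
degree 2: 0−0−0 = 0 → Ȟ^2 ≅ 0


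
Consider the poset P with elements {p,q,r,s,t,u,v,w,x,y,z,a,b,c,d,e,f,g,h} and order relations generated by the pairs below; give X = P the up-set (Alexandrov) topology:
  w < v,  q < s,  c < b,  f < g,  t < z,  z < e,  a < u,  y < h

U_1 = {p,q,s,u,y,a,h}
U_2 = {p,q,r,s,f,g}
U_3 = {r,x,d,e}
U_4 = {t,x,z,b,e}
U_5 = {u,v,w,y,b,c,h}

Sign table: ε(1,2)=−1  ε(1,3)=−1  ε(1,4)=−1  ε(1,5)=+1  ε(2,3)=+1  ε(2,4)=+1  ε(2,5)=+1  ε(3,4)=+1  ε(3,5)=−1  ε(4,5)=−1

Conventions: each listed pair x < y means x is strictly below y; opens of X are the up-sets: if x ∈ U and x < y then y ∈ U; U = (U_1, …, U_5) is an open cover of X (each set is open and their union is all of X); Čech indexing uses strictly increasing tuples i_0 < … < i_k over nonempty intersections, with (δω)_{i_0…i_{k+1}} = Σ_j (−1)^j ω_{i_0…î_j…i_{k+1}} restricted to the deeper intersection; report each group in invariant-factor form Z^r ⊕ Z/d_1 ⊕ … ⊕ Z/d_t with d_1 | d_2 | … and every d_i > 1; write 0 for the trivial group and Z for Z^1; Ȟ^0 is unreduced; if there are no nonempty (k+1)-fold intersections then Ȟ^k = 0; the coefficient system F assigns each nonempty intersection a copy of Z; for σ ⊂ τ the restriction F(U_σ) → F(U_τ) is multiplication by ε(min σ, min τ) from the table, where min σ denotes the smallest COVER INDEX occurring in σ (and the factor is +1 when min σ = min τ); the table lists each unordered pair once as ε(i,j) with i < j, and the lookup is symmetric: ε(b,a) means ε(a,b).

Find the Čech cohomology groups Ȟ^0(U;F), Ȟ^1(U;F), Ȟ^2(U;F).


nerve of the cover:
  U12={p,q,s} U15={u,y,h} U23={r} U34={x,e} U45={b}
C dims 5,5; δ0: rk 4, SNF 1^4
Ȟ^0 = (5 − 4) − 0 = 1, so Ȟ^0 ≅ Z
Ȟ^1 = (5 − 0) − 4 = 1, so Ȟ^1 ≅ Z
Ȟ^2 = (0 − 0) − 0 = 0, so Ȟ^2 ≅ 0

Ȟ^0 = Z; Ȟ^1 = Z; Ȟ^2 = 0


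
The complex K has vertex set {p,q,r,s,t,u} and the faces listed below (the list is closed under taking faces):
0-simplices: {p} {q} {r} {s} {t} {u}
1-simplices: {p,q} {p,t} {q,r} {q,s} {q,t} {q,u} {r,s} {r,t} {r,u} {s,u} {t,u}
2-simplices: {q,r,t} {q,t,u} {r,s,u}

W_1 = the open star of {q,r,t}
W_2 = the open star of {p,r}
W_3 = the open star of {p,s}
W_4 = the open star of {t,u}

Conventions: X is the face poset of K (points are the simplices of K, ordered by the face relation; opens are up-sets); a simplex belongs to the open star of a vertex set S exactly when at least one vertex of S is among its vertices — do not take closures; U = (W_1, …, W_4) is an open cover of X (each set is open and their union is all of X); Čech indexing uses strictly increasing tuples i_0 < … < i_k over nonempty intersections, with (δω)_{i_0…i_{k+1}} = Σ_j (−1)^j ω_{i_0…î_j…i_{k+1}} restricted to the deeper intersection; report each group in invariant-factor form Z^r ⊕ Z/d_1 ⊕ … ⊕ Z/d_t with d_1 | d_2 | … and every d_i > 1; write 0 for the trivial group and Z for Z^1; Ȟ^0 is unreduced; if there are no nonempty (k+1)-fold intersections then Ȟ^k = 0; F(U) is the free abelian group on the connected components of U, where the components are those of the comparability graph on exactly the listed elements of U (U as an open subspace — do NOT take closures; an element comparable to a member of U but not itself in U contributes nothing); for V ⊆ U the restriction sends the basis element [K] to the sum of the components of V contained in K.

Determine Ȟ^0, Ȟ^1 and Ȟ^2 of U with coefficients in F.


cover nerve:
  W1={{q},{r},{t},{p,q},{p,t},{q,r},{q,s},{q,t},{q,u},{r,s},{r,t},{r,u},{t,u},{q,r,t},{q,t,u},{r,s,u}} W2={{p},{r},{p,q},{p,t},{q,r},{r,s},{r,t},{r,u},{q,r,t},{r,s,u}} W3={{p},{s},{p,q},{p,t},{q,s},{r,s},{s,u},{r,s,u}} W4={{t},{u},{p,t},{q,t},{q,u},{r,t},{r,u},{s,u},{t,u},{q,r,t},{q,t,u},{r,s,u}}
  W12={{r},{p,q},{p,t},{q,r},{r,s},{r,t},{r,u},{q,r,t},{r,s,u}} W13={{p,q},{p,t},{q,s},{r,s},{r,s,u}} W14={{t},{p,t},{q,t},{q,u},{r,t},{r,u},{t,u},{q,r,t},{q,t,u},{r,s,u}} W23={{p},{p,q},{p,t},{r,s},{r,s,u}} W24={{p,t},{r,t},{r,u},{q,r,t},{r,s,u}} W34={{p,t},{s,u},{r,s,u}}
  W123={{p,q},{p,t},{r,s},{r,s,u}} W124={{p,t},{r,t},{r,u},{q,r,t},{r,s,u}} W134={{p,t},{r,s,u}} W234={{p,t},{r,s,u}}
  W1234={{p,t},{r,s,u}}
components per intersection:
  W1: {{q},{r},{t},{p,q},{p,t},{q,r},{q,s},{q,t},{q,u},{r,s},{r,t},{r,u},{t,u},{q,r,t},{q,t,u},{r,s,u}}
  W2: {{p},{p,q},{p,t}} {{r},{q,r},{r,s},{r,t},{r,u},{q,r,t},{r,s,u}}
  W3: {{p},{p,q},{p,t}} {{s},{q,s},{r,s},{s,u},{r,s,u}}
  W4: {{t},{u},{p,t},{q,t},{q,u},{r,t},{r,u},{s,u},{t,u},{q,r,t},{q,t,u},{r,s,u}}
  W12: {{r},{q,r},{r,s},{r,t},{r,u},{q,r,t},{r,s,u}} {{p,q}} {{p,t}}
  W13: {{p,q}} {{p,t}} {{q,s}} {{r,s},{r,s,u}}
  W14: {{t},{p,t},{q,t},{q,u},{r,t},{t,u},{q,r,t},{q,t,u}} {{r,u},{r,s,u}}
  W23: {{p},{p,q},{p,t}} {{r,s},{r,s,u}}
  W24: {{p,t}} {{r,t},{q,r,t}} {{r,u},{r,s,u}}
  W34: {{p,t}} {{s,u},{r,s,u}}
  W123: {{p,q}} {{p,t}} {{r,s},{r,s,u}}
  W124: {{p,t}} {{r,t},{q,r,t}} {{r,u},{r,s,u}}
  W134: {{p,t}} {{r,s,u}}
  W234: {{p,t}} {{r,s,u}}
  W1234: {{p,t}} {{r,s,u}}
C dims 6,16,10,2; δ0: rk 5, SNF 1^5; δ1: rk 8, SNF 1^8; δ2: rk 2, SNF 1^2
Ȟ^0: (6−5)−0=1 ⇒ Z
Ȟ^1: (16−8)−5=3 ⇒ Z^3
Ȟ^2: (10−2)−8=0 ⇒ 0

Ȟ^0(U;F) ≅ Z; Ȟ^1(U;F) ≅ Z^3; Ȟ^2(U;F) ≅ 0


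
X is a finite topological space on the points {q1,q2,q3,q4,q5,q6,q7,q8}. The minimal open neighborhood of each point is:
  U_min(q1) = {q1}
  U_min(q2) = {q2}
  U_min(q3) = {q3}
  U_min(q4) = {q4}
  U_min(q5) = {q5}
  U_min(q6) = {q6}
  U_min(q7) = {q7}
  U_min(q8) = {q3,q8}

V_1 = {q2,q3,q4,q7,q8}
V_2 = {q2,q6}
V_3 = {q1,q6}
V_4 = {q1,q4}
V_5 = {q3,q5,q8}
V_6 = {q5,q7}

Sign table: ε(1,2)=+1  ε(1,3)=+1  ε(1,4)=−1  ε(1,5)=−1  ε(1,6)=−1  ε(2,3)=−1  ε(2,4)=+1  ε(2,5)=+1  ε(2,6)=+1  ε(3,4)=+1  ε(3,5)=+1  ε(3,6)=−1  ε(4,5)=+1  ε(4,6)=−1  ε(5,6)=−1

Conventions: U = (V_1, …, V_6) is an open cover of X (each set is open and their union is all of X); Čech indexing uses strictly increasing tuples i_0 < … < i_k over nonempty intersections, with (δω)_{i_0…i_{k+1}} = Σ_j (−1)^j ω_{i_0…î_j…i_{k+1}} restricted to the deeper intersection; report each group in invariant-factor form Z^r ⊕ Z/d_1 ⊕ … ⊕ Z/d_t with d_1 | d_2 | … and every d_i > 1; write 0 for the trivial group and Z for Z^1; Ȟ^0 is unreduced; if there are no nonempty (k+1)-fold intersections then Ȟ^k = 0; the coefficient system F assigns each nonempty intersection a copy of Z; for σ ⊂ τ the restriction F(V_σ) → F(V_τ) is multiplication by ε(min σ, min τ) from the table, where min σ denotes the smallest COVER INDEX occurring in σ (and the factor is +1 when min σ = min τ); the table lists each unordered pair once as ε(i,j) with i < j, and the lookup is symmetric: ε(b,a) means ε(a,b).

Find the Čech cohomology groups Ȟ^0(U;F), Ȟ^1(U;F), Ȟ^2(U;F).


nonempty overlaps:
  V12={q2} V14={q4} V15={q3,q8} V16={q7} V23={q6} V34={q1} V56={q5}
C dims 6,7; δ0: rk 6, SNF 1^5·2
degree 0: 6−6−0 = 0 → Ȟ^0 ≅ 0
degree 1: 7−0−6 = 1 plus torsion [2] → Ȟ^1 ≅ Z ⊕ Z/2
degree 2: 0−0−0 = 0 → Ȟ^2 ≅ 0

Ȟ^0 ≅ 0, Ȟ^1 ≅ Z ⊕ Z/2, Ȟ^2 ≅ 0


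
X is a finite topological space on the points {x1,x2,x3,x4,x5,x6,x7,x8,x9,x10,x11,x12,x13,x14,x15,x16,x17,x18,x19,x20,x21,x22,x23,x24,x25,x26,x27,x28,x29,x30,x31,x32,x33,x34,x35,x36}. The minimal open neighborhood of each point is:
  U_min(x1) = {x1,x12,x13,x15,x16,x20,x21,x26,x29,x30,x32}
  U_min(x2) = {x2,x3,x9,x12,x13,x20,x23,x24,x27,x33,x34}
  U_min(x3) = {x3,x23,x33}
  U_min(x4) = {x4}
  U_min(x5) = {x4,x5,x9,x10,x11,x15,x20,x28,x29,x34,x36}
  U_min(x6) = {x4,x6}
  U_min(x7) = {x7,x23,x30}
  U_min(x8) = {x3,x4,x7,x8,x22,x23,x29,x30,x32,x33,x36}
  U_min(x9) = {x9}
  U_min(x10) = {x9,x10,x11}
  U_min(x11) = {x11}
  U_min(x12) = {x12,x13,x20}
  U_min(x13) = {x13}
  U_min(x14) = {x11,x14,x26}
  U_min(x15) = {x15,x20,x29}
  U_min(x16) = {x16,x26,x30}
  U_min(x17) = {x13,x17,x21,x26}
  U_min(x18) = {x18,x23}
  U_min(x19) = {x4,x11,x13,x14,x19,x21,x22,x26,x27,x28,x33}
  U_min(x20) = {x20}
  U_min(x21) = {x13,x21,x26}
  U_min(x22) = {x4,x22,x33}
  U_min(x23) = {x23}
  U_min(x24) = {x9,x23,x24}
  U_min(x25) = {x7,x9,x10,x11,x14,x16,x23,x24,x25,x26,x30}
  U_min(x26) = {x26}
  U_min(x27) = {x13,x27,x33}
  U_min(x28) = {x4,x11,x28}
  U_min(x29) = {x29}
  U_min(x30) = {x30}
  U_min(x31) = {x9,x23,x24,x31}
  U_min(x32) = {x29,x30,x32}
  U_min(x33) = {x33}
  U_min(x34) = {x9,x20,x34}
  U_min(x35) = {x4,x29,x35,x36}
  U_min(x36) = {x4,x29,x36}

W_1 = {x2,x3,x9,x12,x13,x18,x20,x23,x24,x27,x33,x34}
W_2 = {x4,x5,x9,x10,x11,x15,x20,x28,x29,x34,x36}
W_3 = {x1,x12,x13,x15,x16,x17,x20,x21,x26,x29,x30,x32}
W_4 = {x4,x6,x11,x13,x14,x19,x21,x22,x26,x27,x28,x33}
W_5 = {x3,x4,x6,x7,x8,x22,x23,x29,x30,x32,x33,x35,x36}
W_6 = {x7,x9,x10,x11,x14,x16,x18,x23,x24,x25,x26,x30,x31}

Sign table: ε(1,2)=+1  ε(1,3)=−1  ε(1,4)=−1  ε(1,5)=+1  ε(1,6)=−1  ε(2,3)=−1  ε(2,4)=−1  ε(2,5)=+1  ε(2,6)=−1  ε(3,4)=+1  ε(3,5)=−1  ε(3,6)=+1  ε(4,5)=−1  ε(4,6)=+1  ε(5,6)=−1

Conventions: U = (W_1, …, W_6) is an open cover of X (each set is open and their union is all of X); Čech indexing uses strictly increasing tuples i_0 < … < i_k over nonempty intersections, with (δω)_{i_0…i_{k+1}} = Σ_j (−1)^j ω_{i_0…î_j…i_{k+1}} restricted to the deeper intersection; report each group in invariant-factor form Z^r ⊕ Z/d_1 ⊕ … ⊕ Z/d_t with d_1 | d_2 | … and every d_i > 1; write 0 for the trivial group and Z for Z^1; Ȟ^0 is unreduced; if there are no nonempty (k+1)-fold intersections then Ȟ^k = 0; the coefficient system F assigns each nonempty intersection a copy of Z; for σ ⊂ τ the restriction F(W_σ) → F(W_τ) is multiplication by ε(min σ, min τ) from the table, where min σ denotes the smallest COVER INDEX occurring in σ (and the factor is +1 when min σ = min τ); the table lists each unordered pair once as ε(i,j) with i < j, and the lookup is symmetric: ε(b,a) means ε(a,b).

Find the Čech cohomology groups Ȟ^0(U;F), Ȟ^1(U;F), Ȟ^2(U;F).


nonempty overlaps:
  W12={x9,x20,x34} W13={x12,x13,x20} W14={x13,x27,x33} W15={x3,x23,x33} W16={x9,x18,x23,x24} W23={x15,x20,x29} W24={x4,x11,x28} W25={x4,x29,x36} W26={x9,x10,x11} W34={x13,x21,x26} W35={x29,x30,x32} W36={x16,x26,x30} W45={x4,x6,x22,x33} W46={x11,x14,x26} W56={x7,x23,x30}
  W123={x20} W126={x9} W134={x13} W145={x33} W156={x23} W235={x29} W245={x4} W246={x11} W346={x26} W356={x30}
C dims 6,15,10; δ0: rk 5, SNF 1^5; δ1: rk 10, SNF 1^9·2
degree 0: 6−5−0 = 1 → Ȟ^0 ≅ Z
degree 1: 15−10−5 = 0 → Ȟ^1 ≅ 0
degree 2: 10−0−10 = 0 plus torsion [2] → Ȟ^2 ≅ Z/2

Ȟ^0 ≅ Z,  Ȟ^1 ≅ 0,  Ȟ^2 ≅ Z/2


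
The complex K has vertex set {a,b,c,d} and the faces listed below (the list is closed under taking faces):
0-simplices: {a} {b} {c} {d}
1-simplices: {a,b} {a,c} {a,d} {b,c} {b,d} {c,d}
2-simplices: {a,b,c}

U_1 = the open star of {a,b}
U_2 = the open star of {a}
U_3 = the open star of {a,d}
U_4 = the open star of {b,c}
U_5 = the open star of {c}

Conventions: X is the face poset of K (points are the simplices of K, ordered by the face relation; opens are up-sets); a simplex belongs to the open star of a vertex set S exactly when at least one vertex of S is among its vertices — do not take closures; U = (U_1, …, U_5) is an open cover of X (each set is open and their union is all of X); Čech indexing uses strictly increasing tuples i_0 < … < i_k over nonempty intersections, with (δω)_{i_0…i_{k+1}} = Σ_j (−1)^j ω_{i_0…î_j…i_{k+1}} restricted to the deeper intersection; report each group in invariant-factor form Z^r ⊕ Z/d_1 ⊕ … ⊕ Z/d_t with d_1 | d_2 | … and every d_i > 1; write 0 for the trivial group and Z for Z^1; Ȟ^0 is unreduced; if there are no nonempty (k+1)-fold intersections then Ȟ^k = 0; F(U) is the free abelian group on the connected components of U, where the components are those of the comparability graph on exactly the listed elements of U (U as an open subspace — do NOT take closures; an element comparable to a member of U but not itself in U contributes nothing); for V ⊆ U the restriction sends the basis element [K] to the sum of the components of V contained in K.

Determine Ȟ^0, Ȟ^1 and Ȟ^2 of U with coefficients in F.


nerve simplices:
  U1={{a},{b},{a,b},{a,c},{a,d},{b,c},{b,d},{a,b,c}} U2={{a},{a,b},{a,c},{a,d},{a,b,c}} U3={{a},{d},{a,b},{a,c},{a,d},{b,d},{c,d},{a,b,c}} U4={{b},{c},{a,b},{a,c},{b,c},{b,d},{c,d},{a,b,c}} U5={{c},{a,c},{b,c},{c,d},{a,b,c}}
  U12={{a},{a,b},{a,c},{a,d},{a,b,c}} U13={{a},{a,b},{a,c},{a,d},{b,d},{a,b,c}} U14={{b},{a,b},{a,c},{b,c},{b,d},{a,b,c}} U15={{a,c},{b,c},{a,b,c}} U23={{a},{a,b},{a,c},{a,d},{a,b,c}} U24={{a,b},{a,c},{a,b,c}} U25={{a,c},{a,b,c}} U34={{a,b},{a,c},{b,d},{c,d},{a,b,c}} U35={{a,c},{c,d},{a,b,c}} U45={{c},{a,c},{b,c},{c,d},{a,b,c}}
  U123={{a},{a,b},{a,c},{a,d},{a,b,c}} U124={{a,b},{a,c},{a,b,c}} U125={{a,c},{a,b,c}} U134={{a,b},{a,c},{b,d},{a,b,c}} U135={{a,c},{a,b,c}} U145={{a,c},{b,c},{a,b,c}} U234={{a,b},{a,c},{a,b,c}} U235={{a,c},{a,b,c}} U245={{a,c},{a,b,c}} U345={{a,c},{c,d},{a,b,c}}
  U1234={{a,b},{a,c},{a,b,c}} U1235={{a,c},{a,b,c}} U1245={{a,c},{a,b,c}} U1345={{a,c},{a,b,c}} U2345={{a,c},{a,b,c}}
  U12345={{a,c},{a,b,c}}
components per intersection:
  U1: {{a},{b},{a,b},{a,c},{a,d},{b,c},{b,d},{a,b,c}}
  U2: {{a},{a,b},{a,c},{a,d},{a,b,c}}
  U3: {{a},{d},{a,b},{a,c},{a,d},{b,d},{c,d},{a,b,c}}
  U4: {{b},{c},{a,b},{a,c},{b,c},{b,d},{c,d},{a,b,c}}
  U5: {{c},{a,c},{b,c},{c,d},{a,b,c}}
  U12: {{a},{a,b},{a,c},{a,d},{a,b,c}}
  U13: {{a},{a,b},{a,c},{a,d},{a,b,c}} {{b,d}}
  U14: {{b},{a,b},{a,c},{b,c},{b,d},{a,b,c}}
  U15: {{a,c},{b,c},{a,b,c}}
  U23: {{a},{a,b},{a,c},{a,d},{a,b,c}}
  U24: {{a,b},{a,c},{a,b,c}}
  U25: {{a,c},{a,b,c}}
  U34: {{a,b},{a,c},{a,b,c}} {{b,d}} {{c,d}}
  U35: {{a,c},{a,b,c}} {{c,d}}
  U45: {{c},{a,c},{b,c},{c,d},{a,b,c}}
  U123: {{a},{a,b},{a,c},{a,d},{a,b,c}}
  U124: {{a,b},{a,c},{a,b,c}}
  U125: {{a,c},{a,b,c}}
  U134: {{a,b},{a,c},{a,b,c}} {{b,d}}
  U135: {{a,c},{a,b,c}}
  U145: {{a,c},{b,c},{a,b,c}}
  U234: {{a,b},{a,c},{a,b,c}}
  U235: {{a,c},{a,b,c}}
  U245: {{a,c},{a,b,c}}
  U345: {{a,c},{a,b,c}} {{c,d}}
  U1234: {{a,b},{a,c},{a,b,c}}
  U1235: {{a,c},{a,b,c}}
  U1245: {{a,c},{a,b,c}}
  U1345: {{a,c},{a,b,c}}
  U2345: {{a,c},{a,b,c}}
  U12345: {{a,c},{a,b,c}}
C dims 5,14,12,5; δ0: rk 4, SNF 1^4; δ1: rk 8, SNF 1^8; δ2: rk 4, SNF 1^4
degree 0: 5−4−0 = 1 → Ȟ^0 ≅ Z
degree 1: 14−8−4 = 2 → Ȟ^1 ≅ Z^2
degree 2: 12−4−8 = 0 → Ȟ^2 ≅ 0

Ȟ^0 ≅ Z; Ȟ^1 ≅ Z^2; Ȟ^2 ≅ 0


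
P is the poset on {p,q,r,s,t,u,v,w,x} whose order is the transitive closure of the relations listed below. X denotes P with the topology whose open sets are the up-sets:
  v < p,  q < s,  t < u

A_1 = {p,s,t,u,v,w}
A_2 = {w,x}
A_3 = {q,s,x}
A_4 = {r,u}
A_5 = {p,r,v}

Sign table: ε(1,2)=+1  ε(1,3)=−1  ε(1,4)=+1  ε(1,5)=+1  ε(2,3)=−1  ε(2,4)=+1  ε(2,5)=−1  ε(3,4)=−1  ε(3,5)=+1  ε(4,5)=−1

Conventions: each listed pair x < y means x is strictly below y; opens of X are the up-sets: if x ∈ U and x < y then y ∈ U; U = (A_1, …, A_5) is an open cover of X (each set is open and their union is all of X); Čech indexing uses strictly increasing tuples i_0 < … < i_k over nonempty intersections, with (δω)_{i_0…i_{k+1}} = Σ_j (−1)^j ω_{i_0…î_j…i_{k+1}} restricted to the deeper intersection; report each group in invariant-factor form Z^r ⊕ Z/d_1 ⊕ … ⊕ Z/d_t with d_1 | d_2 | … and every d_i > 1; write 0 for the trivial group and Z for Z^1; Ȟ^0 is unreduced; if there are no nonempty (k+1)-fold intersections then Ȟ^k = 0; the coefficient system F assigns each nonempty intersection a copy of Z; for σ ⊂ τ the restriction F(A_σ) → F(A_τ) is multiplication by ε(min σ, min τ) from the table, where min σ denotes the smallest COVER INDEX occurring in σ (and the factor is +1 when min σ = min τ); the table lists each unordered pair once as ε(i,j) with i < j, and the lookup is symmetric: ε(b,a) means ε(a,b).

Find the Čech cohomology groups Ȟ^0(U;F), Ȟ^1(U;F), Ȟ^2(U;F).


nerve of the cover:
  A12={w} A13={s} A14={u} A15={p,v} A23={x} A45={r}
C dims 5,6; δ0: rk 5, SNF 1^4·2
Ȟ^0 = (5 − 5) − 0 = 0, so Ȟ^0 ≅ 0
Ȟ^1 = (6 − 0) − 5 = 1 plus torsion [2], so Ȟ^1 ≅ Z ⊕ Z/2
Ȟ^2 = (0 − 0) − 0 = 0, so Ȟ^2 ≅ 0

Ȟ^0 = 0; Ȟ^1 = Z ⊕ Z/2; Ȟ^2 = 0


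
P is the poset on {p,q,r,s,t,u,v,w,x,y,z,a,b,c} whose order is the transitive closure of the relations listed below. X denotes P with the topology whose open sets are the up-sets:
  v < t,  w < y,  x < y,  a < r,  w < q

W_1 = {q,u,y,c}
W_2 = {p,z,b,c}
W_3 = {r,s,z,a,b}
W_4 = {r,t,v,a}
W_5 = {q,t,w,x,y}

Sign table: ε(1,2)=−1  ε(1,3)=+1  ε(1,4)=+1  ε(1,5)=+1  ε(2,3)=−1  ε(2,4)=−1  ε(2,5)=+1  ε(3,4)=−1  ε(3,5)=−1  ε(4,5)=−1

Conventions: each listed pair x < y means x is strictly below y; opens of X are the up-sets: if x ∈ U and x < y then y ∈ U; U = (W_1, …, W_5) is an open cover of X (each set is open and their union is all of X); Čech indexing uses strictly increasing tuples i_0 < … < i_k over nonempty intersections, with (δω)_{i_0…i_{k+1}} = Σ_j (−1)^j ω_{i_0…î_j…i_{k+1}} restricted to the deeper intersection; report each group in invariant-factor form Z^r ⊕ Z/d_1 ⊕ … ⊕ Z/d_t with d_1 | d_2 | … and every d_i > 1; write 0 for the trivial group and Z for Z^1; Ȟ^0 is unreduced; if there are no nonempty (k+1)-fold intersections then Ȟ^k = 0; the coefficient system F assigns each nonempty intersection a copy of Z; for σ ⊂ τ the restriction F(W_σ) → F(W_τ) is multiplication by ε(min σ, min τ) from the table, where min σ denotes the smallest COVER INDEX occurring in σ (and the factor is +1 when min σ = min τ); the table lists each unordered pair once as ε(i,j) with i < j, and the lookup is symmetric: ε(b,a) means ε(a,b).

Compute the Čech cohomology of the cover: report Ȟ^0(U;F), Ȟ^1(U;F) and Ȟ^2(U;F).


Ȟ^0(U;F) ≅ Z; Ȟ^1(U;F) ≅ Z; Ȟ^2(U;F) ≅ 0

cover nerve:
  W12={c} W15={q,y} W23={z,b} W34={r,a} W45={t}
C dims 5,5; δ0: rk 4, SNF 1^4
Ȟ^0: (5−4)−0=1 ⇒ Z
Ȟ^1: (5−0)−4=1 ⇒ Z
Ȟ^2: (0−0)−0=0 ⇒ 0


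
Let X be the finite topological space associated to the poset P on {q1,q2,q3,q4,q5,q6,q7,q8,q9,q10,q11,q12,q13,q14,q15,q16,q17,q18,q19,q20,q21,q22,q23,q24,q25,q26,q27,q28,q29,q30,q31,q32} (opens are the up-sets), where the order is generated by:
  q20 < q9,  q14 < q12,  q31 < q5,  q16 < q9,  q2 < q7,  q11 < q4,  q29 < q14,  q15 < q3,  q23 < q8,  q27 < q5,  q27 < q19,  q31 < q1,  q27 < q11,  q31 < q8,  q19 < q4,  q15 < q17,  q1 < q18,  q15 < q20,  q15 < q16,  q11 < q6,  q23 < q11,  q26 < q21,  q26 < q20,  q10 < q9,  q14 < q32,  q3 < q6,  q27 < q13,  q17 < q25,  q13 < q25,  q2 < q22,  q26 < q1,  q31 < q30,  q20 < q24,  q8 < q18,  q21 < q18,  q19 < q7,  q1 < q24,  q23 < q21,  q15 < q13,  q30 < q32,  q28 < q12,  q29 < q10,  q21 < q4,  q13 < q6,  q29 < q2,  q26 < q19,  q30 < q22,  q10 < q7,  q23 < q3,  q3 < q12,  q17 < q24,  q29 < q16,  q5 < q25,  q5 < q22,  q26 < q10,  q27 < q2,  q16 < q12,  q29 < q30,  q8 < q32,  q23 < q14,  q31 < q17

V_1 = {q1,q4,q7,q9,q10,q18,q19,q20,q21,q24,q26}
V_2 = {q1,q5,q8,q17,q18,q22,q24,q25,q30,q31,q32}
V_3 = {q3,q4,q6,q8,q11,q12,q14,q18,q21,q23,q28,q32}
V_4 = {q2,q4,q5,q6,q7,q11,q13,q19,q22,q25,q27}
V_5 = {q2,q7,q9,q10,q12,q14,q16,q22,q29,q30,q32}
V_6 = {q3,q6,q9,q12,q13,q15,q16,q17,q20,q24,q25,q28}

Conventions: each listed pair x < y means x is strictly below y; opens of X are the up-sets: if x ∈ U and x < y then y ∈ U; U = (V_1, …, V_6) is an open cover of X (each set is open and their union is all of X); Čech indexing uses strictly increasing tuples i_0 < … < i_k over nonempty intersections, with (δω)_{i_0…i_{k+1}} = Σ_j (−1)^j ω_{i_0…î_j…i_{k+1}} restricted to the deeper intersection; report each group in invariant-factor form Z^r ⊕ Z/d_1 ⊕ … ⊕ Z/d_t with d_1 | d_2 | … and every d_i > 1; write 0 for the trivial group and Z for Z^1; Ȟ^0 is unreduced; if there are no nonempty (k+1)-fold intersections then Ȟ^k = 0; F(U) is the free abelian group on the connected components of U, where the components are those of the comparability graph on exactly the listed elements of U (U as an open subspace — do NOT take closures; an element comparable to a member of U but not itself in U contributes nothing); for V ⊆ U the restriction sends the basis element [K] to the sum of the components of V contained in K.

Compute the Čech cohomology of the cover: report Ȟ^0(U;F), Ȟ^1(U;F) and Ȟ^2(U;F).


Ȟ^0 = Z; Ȟ^1 = 0; Ȟ^2 = Z/2

nerve of the cover:
  V12={q1,q18,q24} V13={q4,q18,q21} V14={q4,q7,q19} V15={q7,q9,q10} V16={q9,q20,q24} V23={q8,q18,q32} V24={q5,q22,q25} V25={q22,q30,q32} V26={q17,q24,q25} V34={q4,q6,q11} V35={q12,q14,q32} V36={q3,q6,q12,q28} V45={q2,q7,q22} V46={q6,q13,q25} V56={q9,q12,q16}
  V123={q18} V126={q24} V134={q4} V145={q7} V156={q9} V235={q32} V245={q22} V246={q25} V346={q6} V356={q12}
components per intersection:
  V1: {q1,q4,q7,q9,q10,q18,q19,q20,q21,q24,q26}
  V2: {q1,q5,q8,q17,q18,q22,q24,q25,q30,q31,q32}
  V3: {q3,q4,q6,q8,q11,q12,q14,q18,q21,q23,q28,q32}
  V4: {q2,q4,q5,q6,q7,q11,q13,q19,q22,q25,q27}
  V5: {q2,q7,q9,q10,q12,q14,q16,q22,q29,q30,q32}
  V6: {q3,q6,q9,q12,q13,q15,q16,q17,q20,q24,q25,q28}
  V12: {q1,q18,q24}
  V13: {q4,q18,q21}
  V14: {q4,q7,q19}
  V15: {q7,q9,q10}
  V16: {q9,q20,q24}
  V23: {q8,q18,q32}
  V24: {q5,q22,q25}
  V25: {q22,q30,q32}
  V26: {q17,q24,q25}
  V34: {q4,q6,q11}
  V35: {q12,q14,q32}
  V36: {q3,q6,q12,q28}
  V45: {q2,q7,q22}
  V46: {q6,q13,q25}
  V56: {q9,q12,q16}
  V123: {q18}
  V126: {q24}
  V134: {q4}
  V145: {q7}
  V156: {q9}
  V235: {q32}
  V245: {q22}
  V246: {q25}
  V346: {q6}
  V356: {q12}
C dims 6,15,10; δ0: rk 5, SNF 1^5; δ1: rk 10, SNF 1^9·2
Ȟ^0 = (6 − 5) − 0 = 1, so Ȟ^0 ≅ Z
Ȟ^1 = (15 − 10) − 5 = 0, so Ȟ^1 ≅ 0
Ȟ^2 = (10 − 0) − 10 = 0 plus torsion [2], so Ȟ^2 ≅ Z/2


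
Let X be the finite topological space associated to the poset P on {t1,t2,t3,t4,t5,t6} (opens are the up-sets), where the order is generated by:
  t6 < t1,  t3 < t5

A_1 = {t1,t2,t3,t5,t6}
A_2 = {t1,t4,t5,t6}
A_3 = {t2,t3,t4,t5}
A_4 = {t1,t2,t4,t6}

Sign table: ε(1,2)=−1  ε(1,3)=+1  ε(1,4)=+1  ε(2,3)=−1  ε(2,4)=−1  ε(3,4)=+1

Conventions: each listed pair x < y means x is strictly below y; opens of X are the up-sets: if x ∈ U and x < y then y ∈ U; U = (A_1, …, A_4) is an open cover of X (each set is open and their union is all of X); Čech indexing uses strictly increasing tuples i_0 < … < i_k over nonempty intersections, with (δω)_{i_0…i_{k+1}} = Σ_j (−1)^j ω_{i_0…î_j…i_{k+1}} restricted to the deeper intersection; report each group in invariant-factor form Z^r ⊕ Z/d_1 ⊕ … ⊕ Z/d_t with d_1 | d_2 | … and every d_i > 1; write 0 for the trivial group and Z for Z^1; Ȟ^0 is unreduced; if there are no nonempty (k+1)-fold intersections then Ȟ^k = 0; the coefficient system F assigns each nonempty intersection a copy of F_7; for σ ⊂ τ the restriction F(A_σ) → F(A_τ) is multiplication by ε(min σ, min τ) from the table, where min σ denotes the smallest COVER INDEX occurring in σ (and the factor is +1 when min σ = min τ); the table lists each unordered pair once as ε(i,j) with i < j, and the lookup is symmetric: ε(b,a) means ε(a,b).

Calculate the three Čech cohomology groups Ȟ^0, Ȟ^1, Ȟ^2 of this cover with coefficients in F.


nonempty intersections:
  A12={t1,t5,t6} A13={t2,t3,t5} A14={t1,t2,t6} A23={t4,t5} A24={t1,t4,t6} A34={t2,t4}
  A123={t5} A124={t1,t6} A134={t2} A234={t4}
C dims 4,6,4; δ0: rk_F7 3; δ1: rk_F7 3
Ȟ^0: (4−3)−0=1 ⇒ Z/7
Ȟ^1: (6−3)−3=0 ⇒ 0
Ȟ^2: (4−0)−3=1 ⇒ Z/7

Ȟ^0(U;F) ≅ Z/7, Ȟ^1(U;F) ≅ 0 and Ȟ^2(U;F) ≅ Z/7


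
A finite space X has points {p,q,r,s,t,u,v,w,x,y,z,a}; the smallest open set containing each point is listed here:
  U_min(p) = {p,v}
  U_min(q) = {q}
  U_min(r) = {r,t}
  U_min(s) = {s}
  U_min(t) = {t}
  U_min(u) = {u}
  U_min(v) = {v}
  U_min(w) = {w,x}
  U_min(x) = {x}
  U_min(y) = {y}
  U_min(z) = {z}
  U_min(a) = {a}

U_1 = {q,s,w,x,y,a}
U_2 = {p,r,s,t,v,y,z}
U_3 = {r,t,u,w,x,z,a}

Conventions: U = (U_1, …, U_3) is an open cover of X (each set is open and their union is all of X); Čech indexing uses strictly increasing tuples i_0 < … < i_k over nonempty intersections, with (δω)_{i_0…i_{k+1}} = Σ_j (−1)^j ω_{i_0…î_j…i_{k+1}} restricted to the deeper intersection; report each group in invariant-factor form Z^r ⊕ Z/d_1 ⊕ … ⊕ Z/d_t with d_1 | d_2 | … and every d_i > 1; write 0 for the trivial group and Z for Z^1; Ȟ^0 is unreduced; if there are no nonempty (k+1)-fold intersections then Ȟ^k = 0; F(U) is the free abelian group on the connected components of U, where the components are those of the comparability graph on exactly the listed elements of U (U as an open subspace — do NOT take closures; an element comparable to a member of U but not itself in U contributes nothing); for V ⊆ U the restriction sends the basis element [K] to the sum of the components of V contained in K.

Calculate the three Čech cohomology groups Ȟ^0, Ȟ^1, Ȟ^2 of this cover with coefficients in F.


Ȟ^0(U;F) ≅ Z^9, Ȟ^1(U;F) ≅ 0, Ȟ^2(U;F) ≅ 0

cover nerve:
  U12={s,y} U13={w,x,a} U23={r,t,z}
components per intersection:
  U1: {q} {s} {w,x} {y} {a}
  U2: {p,v} {r,t} {s} {y} {z}
  U3: {r,t} {u} {w,x} {z} {a}
  U12: {s} {y}
  U13: {w,x} {a}
  U23: {r,t} {z}
C dims 15,6; δ0: rk 6, SNF 1^6
Ȟ^0: (15−6)−0=9 ⇒ Z^9
Ȟ^1: (6−0)−6=0 ⇒ 0
Ȟ^2: (0−0)−0=0 ⇒ 0


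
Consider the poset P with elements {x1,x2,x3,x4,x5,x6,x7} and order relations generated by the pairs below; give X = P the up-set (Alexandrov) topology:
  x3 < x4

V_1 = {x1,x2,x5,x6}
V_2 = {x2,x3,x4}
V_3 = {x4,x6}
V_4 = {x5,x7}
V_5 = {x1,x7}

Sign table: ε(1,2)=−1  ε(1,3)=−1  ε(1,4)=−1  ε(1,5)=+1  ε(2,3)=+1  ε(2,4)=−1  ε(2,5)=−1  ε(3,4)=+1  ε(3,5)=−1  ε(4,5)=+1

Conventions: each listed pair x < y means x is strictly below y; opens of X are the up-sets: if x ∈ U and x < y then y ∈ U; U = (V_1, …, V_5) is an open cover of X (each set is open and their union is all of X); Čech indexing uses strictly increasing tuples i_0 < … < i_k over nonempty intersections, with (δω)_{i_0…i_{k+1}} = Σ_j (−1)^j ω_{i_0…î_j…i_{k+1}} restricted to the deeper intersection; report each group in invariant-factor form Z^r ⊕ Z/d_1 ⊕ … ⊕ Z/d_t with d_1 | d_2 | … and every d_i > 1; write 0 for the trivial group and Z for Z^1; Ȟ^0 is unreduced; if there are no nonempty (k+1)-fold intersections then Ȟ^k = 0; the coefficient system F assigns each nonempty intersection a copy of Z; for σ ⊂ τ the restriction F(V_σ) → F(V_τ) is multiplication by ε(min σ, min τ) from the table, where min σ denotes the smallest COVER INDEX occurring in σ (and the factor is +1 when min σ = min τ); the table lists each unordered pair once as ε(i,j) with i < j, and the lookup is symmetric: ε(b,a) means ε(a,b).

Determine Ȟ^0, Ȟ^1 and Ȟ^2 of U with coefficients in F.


nonempty overlaps:
  V12={x2} V13={x6} V14={x5} V15={x1} V23={x4} V45={x7}
C dims 5,6; δ0: rk 5, SNF 1^4·2
degree 0: 5−5−0 = 0 → Ȟ^0 ≅ 0
degree 1: 6−0−5 = 1 plus torsion [2] → Ȟ^1 ≅ Z ⊕ Z/2
degree 2: 0−0−0 = 0 → Ȟ^2 ≅ 0

Ȟ^0 ≅ 0; Ȟ^1 ≅ Z ⊕ Z/2; Ȟ^2 ≅ 0
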